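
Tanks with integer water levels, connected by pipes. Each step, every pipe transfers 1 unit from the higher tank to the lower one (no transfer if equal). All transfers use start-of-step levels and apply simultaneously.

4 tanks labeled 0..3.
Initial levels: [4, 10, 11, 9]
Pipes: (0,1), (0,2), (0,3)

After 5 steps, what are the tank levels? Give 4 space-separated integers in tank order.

Step 1: flows [1->0,2->0,3->0] -> levels [7 9 10 8]
Step 2: flows [1->0,2->0,3->0] -> levels [10 8 9 7]
Step 3: flows [0->1,0->2,0->3] -> levels [7 9 10 8]
  -> period-2 cycle: step 3 state = step 1 state
  -> state at step 5: (5-1) mod 2 = 0, same as step 1 -> [7 9 10 8]

Answer: 7 9 10 8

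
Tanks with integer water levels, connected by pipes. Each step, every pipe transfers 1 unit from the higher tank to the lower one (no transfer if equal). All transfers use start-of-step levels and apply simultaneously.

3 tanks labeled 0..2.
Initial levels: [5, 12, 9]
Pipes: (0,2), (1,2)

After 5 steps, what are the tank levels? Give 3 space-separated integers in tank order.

Step 1: flows [2->0,1->2] -> levels [6 11 9]
Step 2: flows [2->0,1->2] -> levels [7 10 9]
Step 3: flows [2->0,1->2] -> levels [8 9 9]
Step 4: flows [2->0,1=2] -> levels [9 9 8]
Step 5: flows [0->2,1->2] -> levels [8 8 10]

Answer: 8 8 10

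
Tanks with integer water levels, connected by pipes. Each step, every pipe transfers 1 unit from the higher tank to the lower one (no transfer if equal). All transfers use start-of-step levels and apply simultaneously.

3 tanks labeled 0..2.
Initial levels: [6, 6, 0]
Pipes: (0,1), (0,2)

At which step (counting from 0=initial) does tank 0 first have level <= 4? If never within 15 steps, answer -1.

Answer: 3

Derivation:
Step 1: flows [0=1,0->2] -> levels [5 6 1]
Step 2: flows [1->0,0->2] -> levels [5 5 2]
Step 3: flows [0=1,0->2] -> levels [4 5 3]
Tank 0 first reaches <=4 at step 3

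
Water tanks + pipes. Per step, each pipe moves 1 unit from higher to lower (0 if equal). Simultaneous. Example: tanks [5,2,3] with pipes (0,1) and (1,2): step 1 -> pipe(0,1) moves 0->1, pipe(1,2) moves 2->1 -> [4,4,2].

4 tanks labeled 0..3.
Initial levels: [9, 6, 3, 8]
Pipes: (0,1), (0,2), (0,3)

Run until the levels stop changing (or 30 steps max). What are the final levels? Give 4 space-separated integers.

Answer: 8 6 6 6

Derivation:
Step 1: flows [0->1,0->2,0->3] -> levels [6 7 4 9]
Step 2: flows [1->0,0->2,3->0] -> levels [7 6 5 8]
Step 3: flows [0->1,0->2,3->0] -> levels [6 7 6 7]
Step 4: flows [1->0,0=2,3->0] -> levels [8 6 6 6]
Step 5: flows [0->1,0->2,0->3] -> levels [5 7 7 7]
Step 6: flows [1->0,2->0,3->0] -> levels [8 6 6 6]
  -> period-2 cycle: step 6 state = step 4 state; never stabilizes
  -> state at step 30: (30-4) mod 2 = 0, same as step 4 -> [8 6 6 6]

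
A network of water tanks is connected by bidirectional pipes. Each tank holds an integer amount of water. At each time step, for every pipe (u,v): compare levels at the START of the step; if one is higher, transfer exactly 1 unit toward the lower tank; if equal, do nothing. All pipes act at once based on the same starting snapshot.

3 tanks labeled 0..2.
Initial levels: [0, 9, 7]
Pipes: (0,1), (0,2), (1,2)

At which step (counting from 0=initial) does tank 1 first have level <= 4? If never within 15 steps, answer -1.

Step 1: flows [1->0,2->0,1->2] -> levels [2 7 7]
Step 2: flows [1->0,2->0,1=2] -> levels [4 6 6]
Step 3: flows [1->0,2->0,1=2] -> levels [6 5 5]
Step 4: flows [0->1,0->2,1=2] -> levels [4 6 6]
  -> period-2 cycle (repeats step 2); tank 1 never drops to <=4
Tank 1 never reaches <=4 within 15 steps

Answer: -1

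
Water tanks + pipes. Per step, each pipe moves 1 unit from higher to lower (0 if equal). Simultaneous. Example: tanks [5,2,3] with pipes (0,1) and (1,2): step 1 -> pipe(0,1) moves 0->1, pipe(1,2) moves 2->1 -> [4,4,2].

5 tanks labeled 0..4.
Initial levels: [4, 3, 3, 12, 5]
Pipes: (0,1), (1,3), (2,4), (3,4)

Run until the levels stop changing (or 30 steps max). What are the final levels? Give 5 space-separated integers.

Answer: 5 6 6 5 5

Derivation:
Step 1: flows [0->1,3->1,4->2,3->4] -> levels [3 5 4 10 5]
Step 2: flows [1->0,3->1,4->2,3->4] -> levels [4 5 5 8 5]
Step 3: flows [1->0,3->1,2=4,3->4] -> levels [5 5 5 6 6]
Step 4: flows [0=1,3->1,4->2,3=4] -> levels [5 6 6 5 5]
Step 5: flows [1->0,1->3,2->4,3=4] -> levels [6 4 5 6 6]
Step 6: flows [0->1,3->1,4->2,3=4] -> levels [5 6 6 5 5]
  -> period-2 cycle: step 6 state = step 4 state; never stabilizes
  -> state at step 30: (30-4) mod 2 = 0, same as step 4 -> [5 6 6 5 5]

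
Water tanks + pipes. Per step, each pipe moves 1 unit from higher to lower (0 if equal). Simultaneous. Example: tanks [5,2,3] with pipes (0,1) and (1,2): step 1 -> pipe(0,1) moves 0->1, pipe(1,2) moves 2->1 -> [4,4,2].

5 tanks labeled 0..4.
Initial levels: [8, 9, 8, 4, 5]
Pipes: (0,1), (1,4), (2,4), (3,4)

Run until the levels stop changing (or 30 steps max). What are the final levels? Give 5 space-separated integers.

Step 1: flows [1->0,1->4,2->4,4->3] -> levels [9 7 7 5 6]
Step 2: flows [0->1,1->4,2->4,4->3] -> levels [8 7 6 6 7]
Step 3: flows [0->1,1=4,4->2,4->3] -> levels [7 8 7 7 5]
Step 4: flows [1->0,1->4,2->4,3->4] -> levels [8 6 6 6 8]
Step 5: flows [0->1,4->1,4->2,4->3] -> levels [7 8 7 7 5]
  -> period-2 cycle: step 5 state = step 3 state; never stabilizes
  -> state at step 30: (30-3) mod 2 = 1, same as step 4 -> [8 6 6 6 8]

Answer: 8 6 6 6 8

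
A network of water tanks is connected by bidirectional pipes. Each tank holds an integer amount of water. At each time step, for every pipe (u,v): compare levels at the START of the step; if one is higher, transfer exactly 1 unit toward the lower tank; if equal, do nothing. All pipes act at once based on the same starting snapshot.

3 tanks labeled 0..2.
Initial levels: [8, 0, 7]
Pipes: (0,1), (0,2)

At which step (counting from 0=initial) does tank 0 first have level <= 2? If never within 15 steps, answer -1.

Answer: -1

Derivation:
Step 1: flows [0->1,0->2] -> levels [6 1 8]
Step 2: flows [0->1,2->0] -> levels [6 2 7]
Step 3: flows [0->1,2->0] -> levels [6 3 6]
Step 4: flows [0->1,0=2] -> levels [5 4 6]
Step 5: flows [0->1,2->0] -> levels [5 5 5]
Step 6: flows [0=1,0=2] -> levels [5 5 5]
  -> stable; tank 0 stays at 5 > 2
Tank 0 never reaches <=2 within 15 steps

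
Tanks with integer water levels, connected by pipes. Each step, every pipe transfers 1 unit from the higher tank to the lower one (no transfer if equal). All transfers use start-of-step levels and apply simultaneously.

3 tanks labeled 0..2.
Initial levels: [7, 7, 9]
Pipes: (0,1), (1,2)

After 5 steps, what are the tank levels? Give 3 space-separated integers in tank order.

Step 1: flows [0=1,2->1] -> levels [7 8 8]
Step 2: flows [1->0,1=2] -> levels [8 7 8]
Step 3: flows [0->1,2->1] -> levels [7 9 7]
Step 4: flows [1->0,1->2] -> levels [8 7 8]
  -> period-2 cycle: step 4 state = step 2 state
  -> state at step 5: (5-2) mod 2 = 1, same as step 3 -> [7 9 7]

Answer: 7 9 7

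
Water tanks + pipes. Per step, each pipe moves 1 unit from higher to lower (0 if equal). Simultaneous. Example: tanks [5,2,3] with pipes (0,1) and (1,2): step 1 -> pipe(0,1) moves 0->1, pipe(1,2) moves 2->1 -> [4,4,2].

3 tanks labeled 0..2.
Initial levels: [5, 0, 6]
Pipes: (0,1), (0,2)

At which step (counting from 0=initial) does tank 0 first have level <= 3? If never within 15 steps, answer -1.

Answer: 4

Derivation:
Step 1: flows [0->1,2->0] -> levels [5 1 5]
Step 2: flows [0->1,0=2] -> levels [4 2 5]
Step 3: flows [0->1,2->0] -> levels [4 3 4]
Step 4: flows [0->1,0=2] -> levels [3 4 4]
Tank 0 first reaches <=3 at step 4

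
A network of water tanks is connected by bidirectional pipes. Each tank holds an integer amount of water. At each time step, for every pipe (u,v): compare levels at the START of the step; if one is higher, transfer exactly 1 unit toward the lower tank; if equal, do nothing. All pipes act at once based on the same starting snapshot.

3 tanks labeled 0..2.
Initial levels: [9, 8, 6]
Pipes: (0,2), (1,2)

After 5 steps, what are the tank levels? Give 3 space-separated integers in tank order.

Answer: 7 7 9

Derivation:
Step 1: flows [0->2,1->2] -> levels [8 7 8]
Step 2: flows [0=2,2->1] -> levels [8 8 7]
Step 3: flows [0->2,1->2] -> levels [7 7 9]
Step 4: flows [2->0,2->1] -> levels [8 8 7]
  -> period-2 cycle: step 4 state = step 2 state
  -> state at step 5: (5-2) mod 2 = 1, same as step 3 -> [7 7 9]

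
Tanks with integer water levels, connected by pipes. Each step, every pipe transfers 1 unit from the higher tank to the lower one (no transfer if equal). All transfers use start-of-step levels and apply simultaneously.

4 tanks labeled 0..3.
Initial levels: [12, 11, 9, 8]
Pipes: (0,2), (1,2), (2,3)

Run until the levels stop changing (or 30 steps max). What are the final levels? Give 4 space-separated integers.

Step 1: flows [0->2,1->2,2->3] -> levels [11 10 10 9]
Step 2: flows [0->2,1=2,2->3] -> levels [10 10 10 10]
Step 3: flows [0=2,1=2,2=3] -> levels [10 10 10 10]
  -> stable (no change)

Answer: 10 10 10 10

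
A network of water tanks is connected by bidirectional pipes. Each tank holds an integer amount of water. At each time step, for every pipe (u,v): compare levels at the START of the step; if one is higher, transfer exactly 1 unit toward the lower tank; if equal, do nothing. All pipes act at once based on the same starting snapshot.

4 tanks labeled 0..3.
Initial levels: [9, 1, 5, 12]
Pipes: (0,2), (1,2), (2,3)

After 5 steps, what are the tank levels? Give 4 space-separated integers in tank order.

Answer: 7 6 7 7

Derivation:
Step 1: flows [0->2,2->1,3->2] -> levels [8 2 6 11]
Step 2: flows [0->2,2->1,3->2] -> levels [7 3 7 10]
Step 3: flows [0=2,2->1,3->2] -> levels [7 4 7 9]
Step 4: flows [0=2,2->1,3->2] -> levels [7 5 7 8]
Step 5: flows [0=2,2->1,3->2] -> levels [7 6 7 7]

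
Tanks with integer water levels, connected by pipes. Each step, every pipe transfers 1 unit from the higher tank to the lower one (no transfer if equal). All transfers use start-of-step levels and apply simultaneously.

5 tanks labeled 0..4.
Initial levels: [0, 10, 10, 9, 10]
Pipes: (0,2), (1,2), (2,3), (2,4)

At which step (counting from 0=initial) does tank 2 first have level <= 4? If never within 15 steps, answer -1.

Answer: -1

Derivation:
Step 1: flows [2->0,1=2,2->3,2=4] -> levels [1 10 8 10 10]
Step 2: flows [2->0,1->2,3->2,4->2] -> levels [2 9 10 9 9]
Step 3: flows [2->0,2->1,2->3,2->4] -> levels [3 10 6 10 10]
Step 4: flows [2->0,1->2,3->2,4->2] -> levels [4 9 8 9 9]
Step 5: flows [2->0,1->2,3->2,4->2] -> levels [5 8 10 8 8]
Step 6: flows [2->0,2->1,2->3,2->4] -> levels [6 9 6 9 9]
Step 7: flows [0=2,1->2,3->2,4->2] -> levels [6 8 9 8 8]
Step 8: flows [2->0,2->1,2->3,2->4] -> levels [7 9 5 9 9]
Step 9: flows [0->2,1->2,3->2,4->2] -> levels [6 8 9 8 8]
  -> period-2 cycle (repeats step 7); tank 2 never drops to <=4
Tank 2 never reaches <=4 within 15 steps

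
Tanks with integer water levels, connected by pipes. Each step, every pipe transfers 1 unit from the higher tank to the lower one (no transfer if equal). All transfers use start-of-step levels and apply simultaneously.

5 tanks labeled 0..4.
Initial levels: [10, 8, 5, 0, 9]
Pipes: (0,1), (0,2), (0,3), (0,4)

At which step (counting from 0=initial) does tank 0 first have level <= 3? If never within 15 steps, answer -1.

Step 1: flows [0->1,0->2,0->3,0->4] -> levels [6 9 6 1 10]
Step 2: flows [1->0,0=2,0->3,4->0] -> levels [7 8 6 2 9]
Step 3: flows [1->0,0->2,0->3,4->0] -> levels [7 7 7 3 8]
Step 4: flows [0=1,0=2,0->3,4->0] -> levels [7 7 7 4 7]
Step 5: flows [0=1,0=2,0->3,0=4] -> levels [6 7 7 5 7]
Step 6: flows [1->0,2->0,0->3,4->0] -> levels [8 6 6 6 6]
Step 7: flows [0->1,0->2,0->3,0->4] -> levels [4 7 7 7 7]
Step 8: flows [1->0,2->0,3->0,4->0] -> levels [8 6 6 6 6]
  -> period-2 cycle (repeats step 6); tank 0 never drops to <=3
Tank 0 never reaches <=3 within 15 steps

Answer: -1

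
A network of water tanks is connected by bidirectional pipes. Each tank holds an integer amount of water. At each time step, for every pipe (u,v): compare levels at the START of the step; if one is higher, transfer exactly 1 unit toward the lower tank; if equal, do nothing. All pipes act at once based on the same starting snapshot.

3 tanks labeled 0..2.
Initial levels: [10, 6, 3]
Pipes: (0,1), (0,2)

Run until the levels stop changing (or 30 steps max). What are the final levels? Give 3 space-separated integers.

Step 1: flows [0->1,0->2] -> levels [8 7 4]
Step 2: flows [0->1,0->2] -> levels [6 8 5]
Step 3: flows [1->0,0->2] -> levels [6 7 6]
Step 4: flows [1->0,0=2] -> levels [7 6 6]
Step 5: flows [0->1,0->2] -> levels [5 7 7]
Step 6: flows [1->0,2->0] -> levels [7 6 6]
  -> period-2 cycle: step 6 state = step 4 state; never stabilizes
  -> state at step 30: (30-4) mod 2 = 0, same as step 4 -> [7 6 6]

Answer: 7 6 6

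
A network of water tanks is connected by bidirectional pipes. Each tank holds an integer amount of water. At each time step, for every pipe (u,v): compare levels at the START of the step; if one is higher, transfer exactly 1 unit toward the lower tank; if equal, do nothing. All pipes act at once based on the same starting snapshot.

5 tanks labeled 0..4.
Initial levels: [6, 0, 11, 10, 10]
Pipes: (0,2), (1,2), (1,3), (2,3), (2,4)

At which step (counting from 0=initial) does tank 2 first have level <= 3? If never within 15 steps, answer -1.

Step 1: flows [2->0,2->1,3->1,2->3,2->4] -> levels [7 2 7 10 11]
Step 2: flows [0=2,2->1,3->1,3->2,4->2] -> levels [7 4 8 8 10]
Step 3: flows [2->0,2->1,3->1,2=3,4->2] -> levels [8 6 7 7 9]
Step 4: flows [0->2,2->1,3->1,2=3,4->2] -> levels [7 8 8 6 8]
Step 5: flows [2->0,1=2,1->3,2->3,2=4] -> levels [8 7 6 8 8]
Step 6: flows [0->2,1->2,3->1,3->2,4->2] -> levels [7 7 10 6 7]
Step 7: flows [2->0,2->1,1->3,2->3,2->4] -> levels [8 7 6 8 8]
  -> period-2 cycle (repeats step 5); tank 2 never drops to <=3
Tank 2 never reaches <=3 within 15 steps

Answer: -1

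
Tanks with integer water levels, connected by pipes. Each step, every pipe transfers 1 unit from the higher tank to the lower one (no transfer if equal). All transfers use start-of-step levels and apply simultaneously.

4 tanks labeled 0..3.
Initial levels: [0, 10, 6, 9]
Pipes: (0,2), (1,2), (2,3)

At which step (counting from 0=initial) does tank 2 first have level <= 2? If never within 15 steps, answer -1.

Step 1: flows [2->0,1->2,3->2] -> levels [1 9 7 8]
Step 2: flows [2->0,1->2,3->2] -> levels [2 8 8 7]
Step 3: flows [2->0,1=2,2->3] -> levels [3 8 6 8]
Step 4: flows [2->0,1->2,3->2] -> levels [4 7 7 7]
Step 5: flows [2->0,1=2,2=3] -> levels [5 7 6 7]
Step 6: flows [2->0,1->2,3->2] -> levels [6 6 7 6]
Step 7: flows [2->0,2->1,2->3] -> levels [7 7 4 7]
Step 8: flows [0->2,1->2,3->2] -> levels [6 6 7 6]
  -> period-2 cycle (repeats step 6); tank 2 never drops to <=2
Tank 2 never reaches <=2 within 15 steps

Answer: -1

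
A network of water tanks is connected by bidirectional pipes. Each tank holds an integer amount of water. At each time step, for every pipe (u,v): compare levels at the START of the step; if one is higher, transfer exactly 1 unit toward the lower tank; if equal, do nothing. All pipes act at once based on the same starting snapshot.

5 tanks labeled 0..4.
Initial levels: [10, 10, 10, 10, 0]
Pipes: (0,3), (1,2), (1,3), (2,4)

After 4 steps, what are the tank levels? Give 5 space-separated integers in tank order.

Answer: 9 8 8 11 4

Derivation:
Step 1: flows [0=3,1=2,1=3,2->4] -> levels [10 10 9 10 1]
Step 2: flows [0=3,1->2,1=3,2->4] -> levels [10 9 9 10 2]
Step 3: flows [0=3,1=2,3->1,2->4] -> levels [10 10 8 9 3]
Step 4: flows [0->3,1->2,1->3,2->4] -> levels [9 8 8 11 4]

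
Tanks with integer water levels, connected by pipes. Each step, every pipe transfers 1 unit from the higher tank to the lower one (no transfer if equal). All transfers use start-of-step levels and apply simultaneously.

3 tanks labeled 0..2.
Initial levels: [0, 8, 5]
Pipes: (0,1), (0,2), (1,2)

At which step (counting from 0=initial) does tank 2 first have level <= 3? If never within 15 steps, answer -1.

Step 1: flows [1->0,2->0,1->2] -> levels [2 6 5]
Step 2: flows [1->0,2->0,1->2] -> levels [4 4 5]
Step 3: flows [0=1,2->0,2->1] -> levels [5 5 3]
Tank 2 first reaches <=3 at step 3

Answer: 3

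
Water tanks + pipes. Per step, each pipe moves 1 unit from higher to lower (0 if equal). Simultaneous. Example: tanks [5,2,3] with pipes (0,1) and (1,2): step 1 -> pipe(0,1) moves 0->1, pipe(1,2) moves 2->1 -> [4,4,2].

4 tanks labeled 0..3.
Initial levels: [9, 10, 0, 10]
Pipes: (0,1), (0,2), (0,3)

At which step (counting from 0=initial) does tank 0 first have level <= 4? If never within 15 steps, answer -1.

Step 1: flows [1->0,0->2,3->0] -> levels [10 9 1 9]
Step 2: flows [0->1,0->2,0->3] -> levels [7 10 2 10]
Step 3: flows [1->0,0->2,3->0] -> levels [8 9 3 9]
Step 4: flows [1->0,0->2,3->0] -> levels [9 8 4 8]
Step 5: flows [0->1,0->2,0->3] -> levels [6 9 5 9]
Step 6: flows [1->0,0->2,3->0] -> levels [7 8 6 8]
Step 7: flows [1->0,0->2,3->0] -> levels [8 7 7 7]
Step 8: flows [0->1,0->2,0->3] -> levels [5 8 8 8]
Step 9: flows [1->0,2->0,3->0] -> levels [8 7 7 7]
  -> period-2 cycle (repeats step 7); tank 0 never drops to <=4
Tank 0 never reaches <=4 within 15 steps

Answer: -1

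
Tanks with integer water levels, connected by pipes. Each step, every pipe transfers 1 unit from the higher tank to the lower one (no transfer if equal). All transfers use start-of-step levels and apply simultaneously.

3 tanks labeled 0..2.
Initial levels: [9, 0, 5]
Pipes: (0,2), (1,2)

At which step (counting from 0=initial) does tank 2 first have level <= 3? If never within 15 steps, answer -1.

Step 1: flows [0->2,2->1] -> levels [8 1 5]
Step 2: flows [0->2,2->1] -> levels [7 2 5]
Step 3: flows [0->2,2->1] -> levels [6 3 5]
Step 4: flows [0->2,2->1] -> levels [5 4 5]
Step 5: flows [0=2,2->1] -> levels [5 5 4]
Step 6: flows [0->2,1->2] -> levels [4 4 6]
Step 7: flows [2->0,2->1] -> levels [5 5 4]
  -> period-2 cycle (repeats step 5); tank 2 never drops to <=3
Tank 2 never reaches <=3 within 15 steps

Answer: -1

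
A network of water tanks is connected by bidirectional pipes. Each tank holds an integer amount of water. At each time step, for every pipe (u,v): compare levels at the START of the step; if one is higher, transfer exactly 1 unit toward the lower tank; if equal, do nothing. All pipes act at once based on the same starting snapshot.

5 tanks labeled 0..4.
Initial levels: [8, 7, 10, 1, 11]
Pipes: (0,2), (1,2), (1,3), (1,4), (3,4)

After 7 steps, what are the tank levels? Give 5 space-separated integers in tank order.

Answer: 8 8 7 7 7

Derivation:
Step 1: flows [2->0,2->1,1->3,4->1,4->3] -> levels [9 8 8 3 9]
Step 2: flows [0->2,1=2,1->3,4->1,4->3] -> levels [8 8 9 5 7]
Step 3: flows [2->0,2->1,1->3,1->4,4->3] -> levels [9 7 7 7 7]
Step 4: flows [0->2,1=2,1=3,1=4,3=4] -> levels [8 7 8 7 7]
Step 5: flows [0=2,2->1,1=3,1=4,3=4] -> levels [8 8 7 7 7]
Step 6: flows [0->2,1->2,1->3,1->4,3=4] -> levels [7 5 9 8 8]
Step 7: flows [2->0,2->1,3->1,4->1,3=4] -> levels [8 8 7 7 7]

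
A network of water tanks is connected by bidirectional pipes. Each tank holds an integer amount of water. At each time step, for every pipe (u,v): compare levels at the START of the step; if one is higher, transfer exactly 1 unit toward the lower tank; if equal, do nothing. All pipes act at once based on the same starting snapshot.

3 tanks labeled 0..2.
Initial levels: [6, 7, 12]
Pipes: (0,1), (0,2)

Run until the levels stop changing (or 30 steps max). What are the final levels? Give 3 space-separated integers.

Answer: 9 8 8

Derivation:
Step 1: flows [1->0,2->0] -> levels [8 6 11]
Step 2: flows [0->1,2->0] -> levels [8 7 10]
Step 3: flows [0->1,2->0] -> levels [8 8 9]
Step 4: flows [0=1,2->0] -> levels [9 8 8]
Step 5: flows [0->1,0->2] -> levels [7 9 9]
Step 6: flows [1->0,2->0] -> levels [9 8 8]
  -> period-2 cycle: step 6 state = step 4 state; never stabilizes
  -> state at step 30: (30-4) mod 2 = 0, same as step 4 -> [9 8 8]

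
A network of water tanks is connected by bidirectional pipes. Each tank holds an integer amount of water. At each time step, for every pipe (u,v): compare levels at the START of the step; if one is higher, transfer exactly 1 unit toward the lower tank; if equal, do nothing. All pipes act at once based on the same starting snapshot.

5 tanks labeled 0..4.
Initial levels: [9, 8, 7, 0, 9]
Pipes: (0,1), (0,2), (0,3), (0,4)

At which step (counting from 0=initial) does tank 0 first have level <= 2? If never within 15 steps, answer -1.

Step 1: flows [0->1,0->2,0->3,0=4] -> levels [6 9 8 1 9]
Step 2: flows [1->0,2->0,0->3,4->0] -> levels [8 8 7 2 8]
Step 3: flows [0=1,0->2,0->3,0=4] -> levels [6 8 8 3 8]
Step 4: flows [1->0,2->0,0->3,4->0] -> levels [8 7 7 4 7]
Step 5: flows [0->1,0->2,0->3,0->4] -> levels [4 8 8 5 8]
Step 6: flows [1->0,2->0,3->0,4->0] -> levels [8 7 7 4 7]
  -> period-2 cycle (repeats step 4); tank 0 never drops to <=2
Tank 0 never reaches <=2 within 15 steps

Answer: -1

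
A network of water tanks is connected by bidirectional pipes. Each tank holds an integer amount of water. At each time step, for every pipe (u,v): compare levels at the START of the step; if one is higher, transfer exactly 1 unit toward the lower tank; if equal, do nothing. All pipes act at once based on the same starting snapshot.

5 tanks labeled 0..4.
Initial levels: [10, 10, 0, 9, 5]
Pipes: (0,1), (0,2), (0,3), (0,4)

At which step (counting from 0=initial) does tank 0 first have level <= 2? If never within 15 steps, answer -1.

Step 1: flows [0=1,0->2,0->3,0->4] -> levels [7 10 1 10 6]
Step 2: flows [1->0,0->2,3->0,0->4] -> levels [7 9 2 9 7]
Step 3: flows [1->0,0->2,3->0,0=4] -> levels [8 8 3 8 7]
Step 4: flows [0=1,0->2,0=3,0->4] -> levels [6 8 4 8 8]
Step 5: flows [1->0,0->2,3->0,4->0] -> levels [8 7 5 7 7]
Step 6: flows [0->1,0->2,0->3,0->4] -> levels [4 8 6 8 8]
Step 7: flows [1->0,2->0,3->0,4->0] -> levels [8 7 5 7 7]
  -> period-2 cycle (repeats step 5); tank 0 never drops to <=2
Tank 0 never reaches <=2 within 15 steps

Answer: -1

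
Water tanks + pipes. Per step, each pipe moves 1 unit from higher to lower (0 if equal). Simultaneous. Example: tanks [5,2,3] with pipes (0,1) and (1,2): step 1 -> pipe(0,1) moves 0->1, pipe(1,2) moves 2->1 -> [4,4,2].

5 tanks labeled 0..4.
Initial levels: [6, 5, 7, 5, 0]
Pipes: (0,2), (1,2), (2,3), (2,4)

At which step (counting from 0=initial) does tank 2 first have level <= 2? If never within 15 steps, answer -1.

Step 1: flows [2->0,2->1,2->3,2->4] -> levels [7 6 3 6 1]
Step 2: flows [0->2,1->2,3->2,2->4] -> levels [6 5 5 5 2]
Step 3: flows [0->2,1=2,2=3,2->4] -> levels [5 5 5 5 3]
Step 4: flows [0=2,1=2,2=3,2->4] -> levels [5 5 4 5 4]
Step 5: flows [0->2,1->2,3->2,2=4] -> levels [4 4 7 4 4]
Step 6: flows [2->0,2->1,2->3,2->4] -> levels [5 5 3 5 5]
Step 7: flows [0->2,1->2,3->2,4->2] -> levels [4 4 7 4 4]
  -> period-2 cycle (repeats step 5); tank 2 never drops to <=2
Tank 2 never reaches <=2 within 15 steps

Answer: -1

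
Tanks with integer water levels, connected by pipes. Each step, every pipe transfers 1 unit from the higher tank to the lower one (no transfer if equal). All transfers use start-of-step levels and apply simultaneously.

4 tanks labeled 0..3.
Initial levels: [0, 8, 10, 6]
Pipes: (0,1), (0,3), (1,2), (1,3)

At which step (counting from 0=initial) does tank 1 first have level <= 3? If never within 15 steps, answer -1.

Answer: -1

Derivation:
Step 1: flows [1->0,3->0,2->1,1->3] -> levels [2 7 9 6]
Step 2: flows [1->0,3->0,2->1,1->3] -> levels [4 6 8 6]
Step 3: flows [1->0,3->0,2->1,1=3] -> levels [6 6 7 5]
Step 4: flows [0=1,0->3,2->1,1->3] -> levels [5 6 6 7]
Step 5: flows [1->0,3->0,1=2,3->1] -> levels [7 6 6 5]
Step 6: flows [0->1,0->3,1=2,1->3] -> levels [5 6 6 7]
  -> period-2 cycle (repeats step 4); tank 1 never drops to <=3
Tank 1 never reaches <=3 within 15 steps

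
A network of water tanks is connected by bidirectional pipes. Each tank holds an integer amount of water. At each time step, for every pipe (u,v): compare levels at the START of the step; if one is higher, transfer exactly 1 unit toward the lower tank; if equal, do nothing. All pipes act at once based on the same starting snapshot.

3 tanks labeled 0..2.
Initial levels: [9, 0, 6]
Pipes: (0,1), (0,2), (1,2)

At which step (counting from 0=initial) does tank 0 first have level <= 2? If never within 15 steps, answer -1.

Answer: -1

Derivation:
Step 1: flows [0->1,0->2,2->1] -> levels [7 2 6]
Step 2: flows [0->1,0->2,2->1] -> levels [5 4 6]
Step 3: flows [0->1,2->0,2->1] -> levels [5 6 4]
Step 4: flows [1->0,0->2,1->2] -> levels [5 4 6]
  -> period-2 cycle (repeats step 2); tank 0 never drops to <=2
Tank 0 never reaches <=2 within 15 steps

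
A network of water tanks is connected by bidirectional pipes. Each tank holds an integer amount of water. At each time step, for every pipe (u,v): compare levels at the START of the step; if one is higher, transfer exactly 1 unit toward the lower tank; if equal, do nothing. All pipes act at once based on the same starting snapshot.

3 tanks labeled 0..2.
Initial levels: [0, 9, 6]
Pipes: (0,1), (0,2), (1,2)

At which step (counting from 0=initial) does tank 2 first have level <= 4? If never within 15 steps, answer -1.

Step 1: flows [1->0,2->0,1->2] -> levels [2 7 6]
Step 2: flows [1->0,2->0,1->2] -> levels [4 5 6]
Step 3: flows [1->0,2->0,2->1] -> levels [6 5 4]
Tank 2 first reaches <=4 at step 3

Answer: 3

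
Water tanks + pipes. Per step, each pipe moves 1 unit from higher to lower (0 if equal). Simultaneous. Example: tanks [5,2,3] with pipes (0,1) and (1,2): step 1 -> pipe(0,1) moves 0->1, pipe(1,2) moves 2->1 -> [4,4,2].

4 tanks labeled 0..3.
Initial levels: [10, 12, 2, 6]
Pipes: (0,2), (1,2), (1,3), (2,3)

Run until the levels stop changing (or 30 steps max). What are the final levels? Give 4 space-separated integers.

Step 1: flows [0->2,1->2,1->3,3->2] -> levels [9 10 5 6]
Step 2: flows [0->2,1->2,1->3,3->2] -> levels [8 8 8 6]
Step 3: flows [0=2,1=2,1->3,2->3] -> levels [8 7 7 8]
Step 4: flows [0->2,1=2,3->1,3->2] -> levels [7 8 9 6]
Step 5: flows [2->0,2->1,1->3,2->3] -> levels [8 8 6 8]
Step 6: flows [0->2,1->2,1=3,3->2] -> levels [7 7 9 7]
Step 7: flows [2->0,2->1,1=3,2->3] -> levels [8 8 6 8]
  -> period-2 cycle: step 7 state = step 5 state; never stabilizes
  -> state at step 30: (30-5) mod 2 = 1, same as step 6 -> [7 7 9 7]

Answer: 7 7 9 7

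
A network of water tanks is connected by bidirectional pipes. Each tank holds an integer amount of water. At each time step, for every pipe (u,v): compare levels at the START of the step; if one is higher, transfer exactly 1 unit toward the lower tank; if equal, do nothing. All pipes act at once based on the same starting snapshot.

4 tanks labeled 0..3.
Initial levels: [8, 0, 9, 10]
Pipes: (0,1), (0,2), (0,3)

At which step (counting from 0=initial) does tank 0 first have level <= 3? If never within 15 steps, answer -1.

Step 1: flows [0->1,2->0,3->0] -> levels [9 1 8 9]
Step 2: flows [0->1,0->2,0=3] -> levels [7 2 9 9]
Step 3: flows [0->1,2->0,3->0] -> levels [8 3 8 8]
Step 4: flows [0->1,0=2,0=3] -> levels [7 4 8 8]
Step 5: flows [0->1,2->0,3->0] -> levels [8 5 7 7]
Step 6: flows [0->1,0->2,0->3] -> levels [5 6 8 8]
Step 7: flows [1->0,2->0,3->0] -> levels [8 5 7 7]
  -> period-2 cycle (repeats step 5); tank 0 never drops to <=3
Tank 0 never reaches <=3 within 15 steps

Answer: -1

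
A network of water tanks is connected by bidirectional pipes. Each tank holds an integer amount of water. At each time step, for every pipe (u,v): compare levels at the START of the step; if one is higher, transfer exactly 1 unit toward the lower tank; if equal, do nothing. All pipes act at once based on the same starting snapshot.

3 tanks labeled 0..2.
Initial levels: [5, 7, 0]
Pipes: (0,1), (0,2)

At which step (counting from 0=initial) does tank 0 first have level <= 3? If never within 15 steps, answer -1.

Step 1: flows [1->0,0->2] -> levels [5 6 1]
Step 2: flows [1->0,0->2] -> levels [5 5 2]
Step 3: flows [0=1,0->2] -> levels [4 5 3]
Step 4: flows [1->0,0->2] -> levels [4 4 4]
Step 5: flows [0=1,0=2] -> levels [4 4 4]
  -> stable; tank 0 stays at 4 > 3
Tank 0 never reaches <=3 within 15 steps

Answer: -1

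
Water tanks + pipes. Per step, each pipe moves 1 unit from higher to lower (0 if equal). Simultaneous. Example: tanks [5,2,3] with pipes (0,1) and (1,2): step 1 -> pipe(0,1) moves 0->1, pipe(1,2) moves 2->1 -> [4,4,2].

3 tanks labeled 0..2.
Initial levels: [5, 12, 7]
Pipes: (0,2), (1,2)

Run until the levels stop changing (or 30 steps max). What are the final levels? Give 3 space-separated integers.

Answer: 8 8 8

Derivation:
Step 1: flows [2->0,1->2] -> levels [6 11 7]
Step 2: flows [2->0,1->2] -> levels [7 10 7]
Step 3: flows [0=2,1->2] -> levels [7 9 8]
Step 4: flows [2->0,1->2] -> levels [8 8 8]
Step 5: flows [0=2,1=2] -> levels [8 8 8]
  -> stable (no change)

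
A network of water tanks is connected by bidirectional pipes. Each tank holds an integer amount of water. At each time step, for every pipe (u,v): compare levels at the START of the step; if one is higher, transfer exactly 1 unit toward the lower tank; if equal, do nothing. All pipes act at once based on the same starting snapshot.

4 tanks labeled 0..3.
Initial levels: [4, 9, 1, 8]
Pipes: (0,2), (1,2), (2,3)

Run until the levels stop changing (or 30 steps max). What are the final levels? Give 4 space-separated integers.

Answer: 6 6 4 6

Derivation:
Step 1: flows [0->2,1->2,3->2] -> levels [3 8 4 7]
Step 2: flows [2->0,1->2,3->2] -> levels [4 7 5 6]
Step 3: flows [2->0,1->2,3->2] -> levels [5 6 6 5]
Step 4: flows [2->0,1=2,2->3] -> levels [6 6 4 6]
Step 5: flows [0->2,1->2,3->2] -> levels [5 5 7 5]
Step 6: flows [2->0,2->1,2->3] -> levels [6 6 4 6]
  -> period-2 cycle: step 6 state = step 4 state; never stabilizes
  -> state at step 30: (30-4) mod 2 = 0, same as step 4 -> [6 6 4 6]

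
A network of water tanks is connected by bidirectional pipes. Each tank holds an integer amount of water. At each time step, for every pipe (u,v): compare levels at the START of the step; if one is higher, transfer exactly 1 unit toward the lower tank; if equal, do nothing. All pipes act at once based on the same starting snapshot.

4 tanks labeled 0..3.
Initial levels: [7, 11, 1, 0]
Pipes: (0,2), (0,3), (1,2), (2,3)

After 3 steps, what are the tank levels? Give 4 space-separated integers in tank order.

Step 1: flows [0->2,0->3,1->2,2->3] -> levels [5 10 2 2]
Step 2: flows [0->2,0->3,1->2,2=3] -> levels [3 9 4 3]
Step 3: flows [2->0,0=3,1->2,2->3] -> levels [4 8 3 4]

Answer: 4 8 3 4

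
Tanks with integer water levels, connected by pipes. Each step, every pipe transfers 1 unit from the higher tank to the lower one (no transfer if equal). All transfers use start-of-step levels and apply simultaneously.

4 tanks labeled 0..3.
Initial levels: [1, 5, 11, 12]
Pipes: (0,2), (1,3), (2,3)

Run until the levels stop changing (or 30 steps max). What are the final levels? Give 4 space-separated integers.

Step 1: flows [2->0,3->1,3->2] -> levels [2 6 11 10]
Step 2: flows [2->0,3->1,2->3] -> levels [3 7 9 10]
Step 3: flows [2->0,3->1,3->2] -> levels [4 8 9 8]
Step 4: flows [2->0,1=3,2->3] -> levels [5 8 7 9]
Step 5: flows [2->0,3->1,3->2] -> levels [6 9 7 7]
Step 6: flows [2->0,1->3,2=3] -> levels [7 8 6 8]
Step 7: flows [0->2,1=3,3->2] -> levels [6 8 8 7]
Step 8: flows [2->0,1->3,2->3] -> levels [7 7 6 9]
Step 9: flows [0->2,3->1,3->2] -> levels [6 8 8 7]
  -> period-2 cycle: step 9 state = step 7 state; never stabilizes
  -> state at step 30: (30-7) mod 2 = 1, same as step 8 -> [7 7 6 9]

Answer: 7 7 6 9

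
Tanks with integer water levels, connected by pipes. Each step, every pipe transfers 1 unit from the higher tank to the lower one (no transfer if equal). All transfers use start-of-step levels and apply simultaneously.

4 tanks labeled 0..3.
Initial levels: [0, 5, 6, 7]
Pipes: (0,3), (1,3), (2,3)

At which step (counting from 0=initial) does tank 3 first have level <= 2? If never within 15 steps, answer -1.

Answer: -1

Derivation:
Step 1: flows [3->0,3->1,3->2] -> levels [1 6 7 4]
Step 2: flows [3->0,1->3,2->3] -> levels [2 5 6 5]
Step 3: flows [3->0,1=3,2->3] -> levels [3 5 5 5]
Step 4: flows [3->0,1=3,2=3] -> levels [4 5 5 4]
Step 5: flows [0=3,1->3,2->3] -> levels [4 4 4 6]
Step 6: flows [3->0,3->1,3->2] -> levels [5 5 5 3]
Step 7: flows [0->3,1->3,2->3] -> levels [4 4 4 6]
  -> period-2 cycle (repeats step 5); tank 3 never drops to <=2
Tank 3 never reaches <=2 within 15 steps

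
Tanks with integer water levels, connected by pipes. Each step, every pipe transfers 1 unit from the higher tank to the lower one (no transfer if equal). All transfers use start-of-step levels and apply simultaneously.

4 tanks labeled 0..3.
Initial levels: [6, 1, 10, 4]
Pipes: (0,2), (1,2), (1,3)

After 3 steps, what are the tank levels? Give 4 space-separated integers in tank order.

Answer: 7 4 6 4

Derivation:
Step 1: flows [2->0,2->1,3->1] -> levels [7 3 8 3]
Step 2: flows [2->0,2->1,1=3] -> levels [8 4 6 3]
Step 3: flows [0->2,2->1,1->3] -> levels [7 4 6 4]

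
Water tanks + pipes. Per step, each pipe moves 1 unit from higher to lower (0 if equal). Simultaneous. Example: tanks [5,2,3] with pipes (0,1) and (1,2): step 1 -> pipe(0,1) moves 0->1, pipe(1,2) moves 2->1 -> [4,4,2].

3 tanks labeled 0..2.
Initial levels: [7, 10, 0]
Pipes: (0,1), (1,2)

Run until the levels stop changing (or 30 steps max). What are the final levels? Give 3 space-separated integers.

Answer: 6 5 6

Derivation:
Step 1: flows [1->0,1->2] -> levels [8 8 1]
Step 2: flows [0=1,1->2] -> levels [8 7 2]
Step 3: flows [0->1,1->2] -> levels [7 7 3]
Step 4: flows [0=1,1->2] -> levels [7 6 4]
Step 5: flows [0->1,1->2] -> levels [6 6 5]
Step 6: flows [0=1,1->2] -> levels [6 5 6]
Step 7: flows [0->1,2->1] -> levels [5 7 5]
Step 8: flows [1->0,1->2] -> levels [6 5 6]
  -> period-2 cycle: step 8 state = step 6 state; never stabilizes
  -> state at step 30: (30-6) mod 2 = 0, same as step 6 -> [6 5 6]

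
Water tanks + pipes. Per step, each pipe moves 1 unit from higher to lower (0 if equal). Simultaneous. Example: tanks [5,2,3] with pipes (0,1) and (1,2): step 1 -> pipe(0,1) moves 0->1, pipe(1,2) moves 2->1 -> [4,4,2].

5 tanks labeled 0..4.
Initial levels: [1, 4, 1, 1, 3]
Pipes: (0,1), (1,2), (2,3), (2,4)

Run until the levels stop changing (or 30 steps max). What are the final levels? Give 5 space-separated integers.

Step 1: flows [1->0,1->2,2=3,4->2] -> levels [2 2 3 1 2]
Step 2: flows [0=1,2->1,2->3,2->4] -> levels [2 3 0 2 3]
Step 3: flows [1->0,1->2,3->2,4->2] -> levels [3 1 3 1 2]
Step 4: flows [0->1,2->1,2->3,2->4] -> levels [2 3 0 2 3]
  -> period-2 cycle: step 4 state = step 2 state; never stabilizes
  -> state at step 30: (30-2) mod 2 = 0, same as step 2 -> [2 3 0 2 3]

Answer: 2 3 0 2 3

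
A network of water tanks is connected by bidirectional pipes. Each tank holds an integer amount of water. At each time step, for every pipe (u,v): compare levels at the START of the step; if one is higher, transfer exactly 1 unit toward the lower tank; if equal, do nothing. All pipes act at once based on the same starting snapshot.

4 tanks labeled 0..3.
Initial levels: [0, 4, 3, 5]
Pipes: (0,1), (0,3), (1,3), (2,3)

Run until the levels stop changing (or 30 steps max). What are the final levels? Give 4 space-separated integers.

Step 1: flows [1->0,3->0,3->1,3->2] -> levels [2 4 4 2]
Step 2: flows [1->0,0=3,1->3,2->3] -> levels [3 2 3 4]
Step 3: flows [0->1,3->0,3->1,3->2] -> levels [3 4 4 1]
Step 4: flows [1->0,0->3,1->3,2->3] -> levels [3 2 3 4]
  -> period-2 cycle: step 4 state = step 2 state; never stabilizes
  -> state at step 30: (30-2) mod 2 = 0, same as step 2 -> [3 2 3 4]

Answer: 3 2 3 4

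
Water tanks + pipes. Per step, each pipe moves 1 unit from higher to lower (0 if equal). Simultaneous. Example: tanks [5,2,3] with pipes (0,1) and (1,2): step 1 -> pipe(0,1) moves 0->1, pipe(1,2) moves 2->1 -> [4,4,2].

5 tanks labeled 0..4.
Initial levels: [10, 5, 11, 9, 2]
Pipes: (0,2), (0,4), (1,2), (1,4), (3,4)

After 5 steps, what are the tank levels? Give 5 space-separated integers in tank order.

Step 1: flows [2->0,0->4,2->1,1->4,3->4] -> levels [10 5 9 8 5]
Step 2: flows [0->2,0->4,2->1,1=4,3->4] -> levels [8 6 9 7 7]
Step 3: flows [2->0,0->4,2->1,4->1,3=4] -> levels [8 8 7 7 7]
Step 4: flows [0->2,0->4,1->2,1->4,3=4] -> levels [6 6 9 7 9]
Step 5: flows [2->0,4->0,2->1,4->1,4->3] -> levels [8 8 7 8 6]

Answer: 8 8 7 8 6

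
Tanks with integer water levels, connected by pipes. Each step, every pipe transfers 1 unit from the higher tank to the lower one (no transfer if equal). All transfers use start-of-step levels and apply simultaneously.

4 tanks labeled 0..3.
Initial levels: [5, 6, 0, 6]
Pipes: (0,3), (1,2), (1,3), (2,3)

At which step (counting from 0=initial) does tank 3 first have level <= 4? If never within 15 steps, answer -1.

Answer: 1

Derivation:
Step 1: flows [3->0,1->2,1=3,3->2] -> levels [6 5 2 4]
Tank 3 first reaches <=4 at step 1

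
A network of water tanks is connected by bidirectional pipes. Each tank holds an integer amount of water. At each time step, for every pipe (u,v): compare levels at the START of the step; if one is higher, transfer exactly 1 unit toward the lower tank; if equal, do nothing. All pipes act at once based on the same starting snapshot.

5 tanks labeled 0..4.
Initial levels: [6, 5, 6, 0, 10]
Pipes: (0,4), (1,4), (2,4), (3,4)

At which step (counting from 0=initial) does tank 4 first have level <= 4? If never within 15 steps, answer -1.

Answer: 3

Derivation:
Step 1: flows [4->0,4->1,4->2,4->3] -> levels [7 6 7 1 6]
Step 2: flows [0->4,1=4,2->4,4->3] -> levels [6 6 6 2 7]
Step 3: flows [4->0,4->1,4->2,4->3] -> levels [7 7 7 3 3]
Tank 4 first reaches <=4 at step 3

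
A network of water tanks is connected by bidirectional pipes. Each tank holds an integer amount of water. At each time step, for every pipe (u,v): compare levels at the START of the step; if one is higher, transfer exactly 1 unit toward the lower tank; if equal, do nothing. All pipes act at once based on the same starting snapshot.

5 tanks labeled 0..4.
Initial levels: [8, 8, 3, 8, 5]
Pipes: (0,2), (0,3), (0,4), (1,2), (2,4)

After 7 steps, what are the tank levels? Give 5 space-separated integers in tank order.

Answer: 8 6 7 6 5

Derivation:
Step 1: flows [0->2,0=3,0->4,1->2,4->2] -> levels [6 7 6 8 5]
Step 2: flows [0=2,3->0,0->4,1->2,2->4] -> levels [6 6 6 7 7]
Step 3: flows [0=2,3->0,4->0,1=2,4->2] -> levels [8 6 7 6 5]
Step 4: flows [0->2,0->3,0->4,2->1,2->4] -> levels [5 7 6 7 7]
Step 5: flows [2->0,3->0,4->0,1->2,4->2] -> levels [8 6 7 6 5]
  -> period-2 cycle: step 5 state = step 3 state
  -> state at step 7: (7-3) mod 2 = 0, same as step 3 -> [8 6 7 6 5]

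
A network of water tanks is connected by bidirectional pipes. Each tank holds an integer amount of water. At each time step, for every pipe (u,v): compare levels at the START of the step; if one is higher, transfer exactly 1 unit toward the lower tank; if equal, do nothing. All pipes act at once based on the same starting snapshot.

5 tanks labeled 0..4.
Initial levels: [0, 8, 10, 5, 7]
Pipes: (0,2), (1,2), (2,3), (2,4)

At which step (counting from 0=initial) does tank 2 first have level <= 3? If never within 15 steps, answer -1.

Step 1: flows [2->0,2->1,2->3,2->4] -> levels [1 9 6 6 8]
Step 2: flows [2->0,1->2,2=3,4->2] -> levels [2 8 7 6 7]
Step 3: flows [2->0,1->2,2->3,2=4] -> levels [3 7 6 7 7]
Step 4: flows [2->0,1->2,3->2,4->2] -> levels [4 6 8 6 6]
Step 5: flows [2->0,2->1,2->3,2->4] -> levels [5 7 4 7 7]
Step 6: flows [0->2,1->2,3->2,4->2] -> levels [4 6 8 6 6]
  -> period-2 cycle (repeats step 4); tank 2 never drops to <=3
Tank 2 never reaches <=3 within 15 steps

Answer: -1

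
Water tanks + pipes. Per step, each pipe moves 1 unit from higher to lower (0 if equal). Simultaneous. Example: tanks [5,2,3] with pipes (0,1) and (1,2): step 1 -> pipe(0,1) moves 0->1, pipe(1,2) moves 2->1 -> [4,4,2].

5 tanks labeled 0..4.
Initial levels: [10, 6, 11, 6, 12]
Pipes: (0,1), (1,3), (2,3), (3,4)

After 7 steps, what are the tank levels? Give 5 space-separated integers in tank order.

Step 1: flows [0->1,1=3,2->3,4->3] -> levels [9 7 10 8 11]
Step 2: flows [0->1,3->1,2->3,4->3] -> levels [8 9 9 9 10]
Step 3: flows [1->0,1=3,2=3,4->3] -> levels [9 8 9 10 9]
Step 4: flows [0->1,3->1,3->2,3->4] -> levels [8 10 10 7 10]
Step 5: flows [1->0,1->3,2->3,4->3] -> levels [9 8 9 10 9]
  -> period-2 cycle: step 5 state = step 3 state
  -> state at step 7: (7-3) mod 2 = 0, same as step 3 -> [9 8 9 10 9]

Answer: 9 8 9 10 9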